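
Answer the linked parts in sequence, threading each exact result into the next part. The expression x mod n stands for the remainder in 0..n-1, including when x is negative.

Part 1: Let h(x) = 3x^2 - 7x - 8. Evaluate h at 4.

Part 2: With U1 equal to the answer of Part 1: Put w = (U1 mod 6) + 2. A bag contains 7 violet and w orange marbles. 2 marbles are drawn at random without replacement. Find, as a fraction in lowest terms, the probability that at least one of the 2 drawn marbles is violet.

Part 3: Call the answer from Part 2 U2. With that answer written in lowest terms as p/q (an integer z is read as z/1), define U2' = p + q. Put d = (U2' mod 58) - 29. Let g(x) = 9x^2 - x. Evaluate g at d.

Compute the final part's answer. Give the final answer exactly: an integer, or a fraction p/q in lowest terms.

2320

Part 1: 3*(4)^2 - 7*(4)^1 - 8 = (48) + (-28) + (-8) = 12; answer 12
Part 2: U1 = 12; w = 2; total draws C(9,2) = 36; complement C(2,2) = 1; favorable 36 - 1 = 35; P = 35/36; answer 35/36
Part 3: U2 = 35/36; threaded value p + q = 71; d = -16; 9*(-16)^2 - 1*(-16)^1 = (2304) + (16) = 2320; answer 2320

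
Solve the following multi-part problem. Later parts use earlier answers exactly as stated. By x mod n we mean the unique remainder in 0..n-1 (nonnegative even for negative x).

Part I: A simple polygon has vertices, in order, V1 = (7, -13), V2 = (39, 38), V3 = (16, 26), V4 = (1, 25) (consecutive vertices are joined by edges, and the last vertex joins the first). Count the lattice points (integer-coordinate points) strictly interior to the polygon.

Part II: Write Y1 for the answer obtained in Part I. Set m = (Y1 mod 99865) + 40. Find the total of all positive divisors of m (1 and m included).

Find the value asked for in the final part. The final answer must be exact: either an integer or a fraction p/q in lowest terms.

832

Part I: cross terms: (7*38 - 39*-13)=773, (39*26 - 16*38)=406, (16*25 - 1*26)=374, (1*-13 - 7*25)=-188; twice the area = |1365| = 1365; area = 1365/2; boundary points = 1 + 1 + 1 + 2 = 5; strictly interior points = area - boundary/2 + 1 = 681; answer 681
Part II: Y1 = 681; m = 721; 721 = 7 * 103; sigma = (1 + 7) * (1 + 103) = 8 * 104 = 832; answer 832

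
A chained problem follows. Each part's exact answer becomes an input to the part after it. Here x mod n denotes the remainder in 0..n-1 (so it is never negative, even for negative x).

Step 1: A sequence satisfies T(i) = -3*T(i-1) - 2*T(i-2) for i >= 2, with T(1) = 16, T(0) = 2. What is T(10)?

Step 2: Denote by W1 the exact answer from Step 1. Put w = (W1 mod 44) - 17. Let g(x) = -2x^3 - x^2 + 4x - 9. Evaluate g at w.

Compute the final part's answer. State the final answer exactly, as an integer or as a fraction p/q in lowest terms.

Step 1: T(2) = -3*(16) - 2*(2) = -52; iterating: T(2)=-52, T(3)=124, T(4)=-268, T(5)=556, T(6)=-1132, T(7)=2284, T(8)=-4588, T(9)=9196, T(10)=-18412; answer -18412
Step 2: W1 = -18412; w = 7; -2*(7)^3 - 1*(7)^2 + 4*(7)^1 - 9 = (-686) + (-49) + (28) + (-9) = -716; answer -716

-716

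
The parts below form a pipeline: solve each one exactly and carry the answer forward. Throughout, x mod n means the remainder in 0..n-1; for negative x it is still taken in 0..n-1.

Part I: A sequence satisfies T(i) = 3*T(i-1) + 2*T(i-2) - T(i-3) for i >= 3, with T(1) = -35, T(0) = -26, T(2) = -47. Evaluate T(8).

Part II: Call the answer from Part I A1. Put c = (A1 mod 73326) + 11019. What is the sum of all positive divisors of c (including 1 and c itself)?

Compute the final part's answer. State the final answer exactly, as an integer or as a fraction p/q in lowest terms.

118404

Part I: T(3) = 3*(-47) + 2*(-35) - 1*(-26) = -185; iterating: T(3)=-185, T(4)=-614, T(5)=-2165, T(6)=-7538, T(7)=-26330, T(8)=-91901; answer -91901
Part II: A1 = -91901; c = 65770; 65770 = 2 * 5 * 6577; sigma = (1 + 2) * (1 + 5) * (1 + 6577) = 3 * 6 * 6578 = 118404; answer 118404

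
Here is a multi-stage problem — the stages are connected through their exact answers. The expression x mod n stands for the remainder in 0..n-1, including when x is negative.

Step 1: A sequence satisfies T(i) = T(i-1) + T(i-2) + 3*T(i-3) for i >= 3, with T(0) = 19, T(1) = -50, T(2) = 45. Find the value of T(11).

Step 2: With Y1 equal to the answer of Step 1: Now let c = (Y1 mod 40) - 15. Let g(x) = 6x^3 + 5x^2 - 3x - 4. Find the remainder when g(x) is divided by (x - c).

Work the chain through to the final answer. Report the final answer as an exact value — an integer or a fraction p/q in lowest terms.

13984

Step 1: T(3) = 1*(45) + 1*(-50) + 3*(19) = 52; iterating: T(3)=52, T(4)=-53, T(5)=134, T(6)=237, T(7)=212, T(8)=851, T(9)=1774, T(10)=3261, T(11)=7588; answer 7588
Step 2: Y1 = 7588; c = 13; remainder = value at the root: 6*(13)^3 + 5*(13)^2 - 3*(13)^1 - 4 = (13182) + (845) + (-39) + (-4) = 13984; answer 13984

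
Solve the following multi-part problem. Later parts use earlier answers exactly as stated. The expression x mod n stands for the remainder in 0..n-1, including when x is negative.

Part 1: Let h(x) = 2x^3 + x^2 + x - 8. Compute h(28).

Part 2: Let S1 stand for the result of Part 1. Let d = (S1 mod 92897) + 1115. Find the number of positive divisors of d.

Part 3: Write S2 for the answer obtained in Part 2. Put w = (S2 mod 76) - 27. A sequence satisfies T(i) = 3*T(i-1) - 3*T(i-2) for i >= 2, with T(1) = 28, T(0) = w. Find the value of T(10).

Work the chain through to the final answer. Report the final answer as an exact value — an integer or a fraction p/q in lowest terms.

Part 1: 2*(28)^3 + 1*(28)^2 + 1*(28)^1 - 8 = (43904) + (784) + (28) + (-8) = 44708; answer 44708
Part 2: S1 = 44708; d = 45823; 45823 is prime, so its only divisors are 1 and 45823; count = 2; answer 2
Part 3: S2 = 2; w = -25; T(2) = 3*(28) - 3*(-25) = 159; iterating: T(2)=159, T(3)=393, T(4)=702, T(5)=927, T(6)=675, T(7)=-756, T(8)=-4293, T(9)=-10611, T(10)=-18954; answer -18954

-18954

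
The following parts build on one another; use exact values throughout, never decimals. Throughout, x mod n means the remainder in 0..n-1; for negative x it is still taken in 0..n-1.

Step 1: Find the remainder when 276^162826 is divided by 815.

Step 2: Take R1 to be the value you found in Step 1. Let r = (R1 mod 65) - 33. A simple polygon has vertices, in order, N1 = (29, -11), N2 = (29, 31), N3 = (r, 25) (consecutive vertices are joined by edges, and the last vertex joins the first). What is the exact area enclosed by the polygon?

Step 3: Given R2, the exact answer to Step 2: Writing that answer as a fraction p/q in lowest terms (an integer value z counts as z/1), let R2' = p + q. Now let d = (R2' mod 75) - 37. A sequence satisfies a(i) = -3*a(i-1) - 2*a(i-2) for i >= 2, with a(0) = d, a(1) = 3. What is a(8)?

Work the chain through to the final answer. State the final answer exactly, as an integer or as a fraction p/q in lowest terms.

-765

Step 1: squarings mod 815: 276^1=276, 276^2=381, 276^4=91, 276^8=131, 276^16=46, 276^32=486, 276^64=661, 276^128=81, 276^256=41, 276^512=51, 276^1024=156, 276^2048=701, 276^4096=771, 276^8192=306, 276^16384=726, 276^32768=586, 276^65536=281, 276^131072=721; 276^162826 = 276^2 * 276^8 * 276^1024 * 276^2048 * 276^4096 * 276^8192 * 276^16384 * 276^131072 = 46 (mod 815); answer 46
Step 2: R1 = 46; r = 13; cross terms: (29*31 - 29*-11)=1218, (29*25 - 13*31)=322, (13*-11 - 29*25)=-868; twice the area = |672| = 672; area = 336; answer 336
Step 3: R2 = 336; threaded value p + q = 337; d = 0; a(2) = -3*(3) - 2*(0) = -9; iterating: a(2)=-9, a(3)=21, a(4)=-45, a(5)=93, a(6)=-189, a(7)=381, a(8)=-765; answer -765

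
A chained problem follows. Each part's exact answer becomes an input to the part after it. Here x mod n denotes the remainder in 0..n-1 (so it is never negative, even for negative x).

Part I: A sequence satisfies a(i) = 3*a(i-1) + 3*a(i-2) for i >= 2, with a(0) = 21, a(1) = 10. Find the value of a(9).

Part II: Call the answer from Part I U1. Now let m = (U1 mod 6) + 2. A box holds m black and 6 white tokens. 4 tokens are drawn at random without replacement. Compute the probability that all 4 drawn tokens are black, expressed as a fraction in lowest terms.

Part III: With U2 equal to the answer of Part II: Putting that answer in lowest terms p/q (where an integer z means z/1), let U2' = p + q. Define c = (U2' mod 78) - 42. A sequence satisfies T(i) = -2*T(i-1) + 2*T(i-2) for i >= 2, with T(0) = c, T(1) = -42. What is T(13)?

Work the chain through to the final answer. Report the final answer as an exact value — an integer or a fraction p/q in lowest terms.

Part I: a(2) = 3*(10) + 3*(21) = 93; iterating: a(2)=93, a(3)=309, a(4)=1206, a(5)=4545, a(6)=17253, a(7)=65394, a(8)=247941, a(9)=940005; answer 940005
Part II: U1 = 940005; m = 5; total draws C(11,4) = 330; favorable C(5,4) = 5; P = 1/66; answer 1/66
Part III: U2 = 1/66; threaded value p + q = 67; c = 25; T(2) = -2*(-42) + 2*(25) = 134; iterating: T(2)=134, T(3)=-352, T(4)=972, T(5)=-2648, T(6)=7240, T(7)=-19776, T(8)=54032, T(9)=-147616, T(10)=403296, T(11)=-1101824, T(12)=3010240, T(13)=-8224128; answer -8224128

-8224128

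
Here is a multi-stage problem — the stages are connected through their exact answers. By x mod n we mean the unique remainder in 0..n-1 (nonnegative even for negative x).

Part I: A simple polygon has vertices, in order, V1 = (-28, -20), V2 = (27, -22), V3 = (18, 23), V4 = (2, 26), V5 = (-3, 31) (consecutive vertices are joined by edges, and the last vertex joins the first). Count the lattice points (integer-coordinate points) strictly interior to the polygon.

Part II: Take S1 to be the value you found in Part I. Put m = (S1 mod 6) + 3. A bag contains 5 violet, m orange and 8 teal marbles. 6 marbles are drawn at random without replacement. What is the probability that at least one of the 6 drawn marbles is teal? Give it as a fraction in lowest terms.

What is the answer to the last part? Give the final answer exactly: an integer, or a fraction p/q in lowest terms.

Part I: cross terms: (-28*-22 - 27*-20)=1156, (27*23 - 18*-22)=1017, (18*26 - 2*23)=422, (2*31 - -3*26)=140, (-3*-20 - -28*31)=928; twice the area = |3663| = 3663; area = 3663/2; boundary points = 1 + 9 + 1 + 5 + 1 = 17; strictly interior points = area - boundary/2 + 1 = 1824; answer 1824
Part II: S1 = 1824; m = 3; total draws C(16,6) = 8008; complement C(8,6) = 28; favorable 8008 - 28 = 7980; P = 285/286; answer 285/286

285/286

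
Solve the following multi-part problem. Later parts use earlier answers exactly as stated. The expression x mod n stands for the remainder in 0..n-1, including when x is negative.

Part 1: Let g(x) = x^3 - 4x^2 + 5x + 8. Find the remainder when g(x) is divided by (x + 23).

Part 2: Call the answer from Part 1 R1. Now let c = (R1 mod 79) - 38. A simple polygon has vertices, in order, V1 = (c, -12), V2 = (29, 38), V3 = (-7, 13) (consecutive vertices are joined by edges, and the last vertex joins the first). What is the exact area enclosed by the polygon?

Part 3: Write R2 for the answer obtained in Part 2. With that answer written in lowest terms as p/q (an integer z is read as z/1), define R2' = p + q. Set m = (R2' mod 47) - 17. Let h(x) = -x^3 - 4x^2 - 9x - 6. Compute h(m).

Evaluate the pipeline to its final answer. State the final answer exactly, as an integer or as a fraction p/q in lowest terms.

480

Part 1: remainder = value at the root: 1*(-23)^3 - 4*(-23)^2 + 5*(-23)^1 + 8 = (-12167) + (-2116) + (-115) + (8) = -14390; answer -14390
Part 2: R1 = -14390; c = 29; cross terms: (29*38 - 29*-12)=1450, (29*13 - -7*38)=643, (-7*-12 - 29*13)=-293; twice the area = |1800| = 1800; area = 900; answer 900
Part 3: R2 = 900; threaded value p + q = 901; m = -9; -1*(-9)^3 - 4*(-9)^2 - 9*(-9)^1 - 6 = (729) + (-324) + (81) + (-6) = 480; answer 480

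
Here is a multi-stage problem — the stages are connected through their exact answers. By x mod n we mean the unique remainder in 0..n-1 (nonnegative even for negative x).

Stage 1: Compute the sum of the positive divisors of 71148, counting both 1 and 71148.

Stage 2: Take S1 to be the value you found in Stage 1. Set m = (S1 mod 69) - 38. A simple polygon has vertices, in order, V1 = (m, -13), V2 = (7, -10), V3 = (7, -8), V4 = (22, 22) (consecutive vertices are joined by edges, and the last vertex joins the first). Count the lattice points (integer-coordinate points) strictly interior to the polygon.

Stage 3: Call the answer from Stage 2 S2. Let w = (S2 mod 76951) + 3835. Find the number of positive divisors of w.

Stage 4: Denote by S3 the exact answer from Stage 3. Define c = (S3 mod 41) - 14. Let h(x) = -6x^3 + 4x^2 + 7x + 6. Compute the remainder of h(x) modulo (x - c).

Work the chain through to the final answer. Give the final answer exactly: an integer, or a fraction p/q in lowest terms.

Stage 1: 71148 = 2^2 * 3 * 7^2 * 11^2; sigma = (1 + 2 + 4) * (1 + 3) * (1 + 7 + 49) * (1 + 11 + 121) = 7 * 4 * 57 * 133 = 212268; answer 212268
Stage 2: S1 = 212268; m = -14; cross terms: (-14*-10 - 7*-13)=231, (7*-8 - 7*-10)=14, (7*22 - 22*-8)=330, (22*-13 - -14*22)=22; twice the area = |597| = 597; area = 597/2; boundary points = 3 + 2 + 15 + 1 = 21; strictly interior points = area - boundary/2 + 1 = 289; answer 289
Stage 3: S2 = 289; w = 4124; 4124 = 2^2 * 1031; number of divisors = (2+1) * (1+1) = 6; answer 6
Stage 4: S3 = 6; c = -8; remainder = value at the root: -6*(-8)^3 + 4*(-8)^2 + 7*(-8)^1 + 6 = (3072) + (256) + (-56) + (6) = 3278; answer 3278

3278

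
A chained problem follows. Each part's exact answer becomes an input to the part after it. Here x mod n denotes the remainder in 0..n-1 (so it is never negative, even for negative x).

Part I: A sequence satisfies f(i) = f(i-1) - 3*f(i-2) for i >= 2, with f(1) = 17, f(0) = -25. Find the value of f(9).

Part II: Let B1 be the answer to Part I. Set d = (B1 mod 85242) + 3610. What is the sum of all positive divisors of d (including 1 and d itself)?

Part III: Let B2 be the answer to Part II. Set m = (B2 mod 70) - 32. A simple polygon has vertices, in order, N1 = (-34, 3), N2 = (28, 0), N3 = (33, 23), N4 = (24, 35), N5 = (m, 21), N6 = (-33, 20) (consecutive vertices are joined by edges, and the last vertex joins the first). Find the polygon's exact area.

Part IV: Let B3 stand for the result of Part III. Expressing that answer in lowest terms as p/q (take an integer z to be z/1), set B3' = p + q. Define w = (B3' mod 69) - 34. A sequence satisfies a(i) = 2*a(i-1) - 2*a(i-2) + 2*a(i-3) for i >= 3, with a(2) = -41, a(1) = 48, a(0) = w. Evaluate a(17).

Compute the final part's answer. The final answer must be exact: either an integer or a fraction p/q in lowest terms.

Part I: f(2) = 1*(17) - 3*(-25) = 92; iterating: f(2)=92, f(3)=41, f(4)=-235, f(5)=-358, f(6)=347, f(7)=1421, f(8)=380, f(9)=-3883; answer -3883
Part II: B1 = -3883; d = 84969; 84969 = 3^4 * 1049; sigma = (1 + 3 + 9 + 27 + 81) * (1 + 1049) = 121 * 1050 = 127050; answer 127050
Part III: B2 = 127050; m = -32; cross terms: (-34*0 - 28*3)=-84, (28*23 - 33*0)=644, (33*35 - 24*23)=603, (24*21 - -32*35)=1624, (-32*20 - -33*21)=53, (-33*3 - -34*20)=581; twice the area = |3421| = 3421; area = 3421/2; answer 3421/2
Part IV: B3 = 3421/2; threaded value p + q = 3423; w = 8; a(3) = 2*(-41) - 2*(48) + 2*(8) = -162; iterating: a(3)=-162, a(4)=-146, a(5)=-50, a(6)=-132, a(7)=-456, a(8)=-748, a(9)=-848, a(10)=-1112, a(11)=-2024, a(12)=-3520, a(13)=-5216, a(14)=-7440, a(15)=-11488, a(16)=-18528, a(17)=-28960; answer -28960

-28960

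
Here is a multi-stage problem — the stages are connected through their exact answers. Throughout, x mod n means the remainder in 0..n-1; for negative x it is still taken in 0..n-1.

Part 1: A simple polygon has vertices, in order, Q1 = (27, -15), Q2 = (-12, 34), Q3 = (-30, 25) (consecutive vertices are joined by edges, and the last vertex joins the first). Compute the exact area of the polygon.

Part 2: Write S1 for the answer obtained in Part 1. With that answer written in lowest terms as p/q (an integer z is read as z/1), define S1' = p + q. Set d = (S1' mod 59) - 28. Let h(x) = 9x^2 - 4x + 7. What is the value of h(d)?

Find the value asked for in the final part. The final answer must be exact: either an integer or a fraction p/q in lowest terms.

Part 1: cross terms: (27*34 - -12*-15)=738, (-12*25 - -30*34)=720, (-30*-15 - 27*25)=-225; twice the area = |1233| = 1233; area = 1233/2; answer 1233/2
Part 2: S1 = 1233/2; threaded value p + q = 1235; d = 27; 9*(27)^2 - 4*(27)^1 + 7 = (6561) + (-108) + (7) = 6460; answer 6460

6460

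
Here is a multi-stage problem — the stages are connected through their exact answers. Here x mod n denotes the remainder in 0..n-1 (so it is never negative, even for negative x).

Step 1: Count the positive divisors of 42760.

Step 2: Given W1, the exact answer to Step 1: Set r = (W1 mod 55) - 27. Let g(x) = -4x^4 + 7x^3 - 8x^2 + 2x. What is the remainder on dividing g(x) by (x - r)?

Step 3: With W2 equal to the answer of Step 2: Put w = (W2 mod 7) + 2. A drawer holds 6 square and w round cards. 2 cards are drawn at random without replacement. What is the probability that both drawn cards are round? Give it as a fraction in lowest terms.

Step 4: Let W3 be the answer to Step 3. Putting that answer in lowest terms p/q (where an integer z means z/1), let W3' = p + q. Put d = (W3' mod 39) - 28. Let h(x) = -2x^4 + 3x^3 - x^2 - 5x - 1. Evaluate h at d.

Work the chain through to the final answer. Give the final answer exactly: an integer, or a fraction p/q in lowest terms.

Step 1: 42760 = 2^3 * 5 * 1069; number of divisors = (3+1) * (1+1) * (1+1) = 16; answer 16
Step 2: W1 = 16; r = -11; remainder = value at the root: -4*(-11)^4 + 7*(-11)^3 - 8*(-11)^2 + 2*(-11)^1 = (-58564) + (-9317) + (-968) + (-22) = -68871; answer -68871
Step 3: W2 = -68871; w = 4; total draws C(10,2) = 45; favorable C(4,2) = 6; P = 2/15; answer 2/15
Step 4: W3 = 2/15; threaded value p + q = 17; d = -11; -2*(-11)^4 + 3*(-11)^3 - 1*(-11)^2 - 5*(-11)^1 - 1 = (-29282) + (-3993) + (-121) + (55) + (-1) = -33342; answer -33342

-33342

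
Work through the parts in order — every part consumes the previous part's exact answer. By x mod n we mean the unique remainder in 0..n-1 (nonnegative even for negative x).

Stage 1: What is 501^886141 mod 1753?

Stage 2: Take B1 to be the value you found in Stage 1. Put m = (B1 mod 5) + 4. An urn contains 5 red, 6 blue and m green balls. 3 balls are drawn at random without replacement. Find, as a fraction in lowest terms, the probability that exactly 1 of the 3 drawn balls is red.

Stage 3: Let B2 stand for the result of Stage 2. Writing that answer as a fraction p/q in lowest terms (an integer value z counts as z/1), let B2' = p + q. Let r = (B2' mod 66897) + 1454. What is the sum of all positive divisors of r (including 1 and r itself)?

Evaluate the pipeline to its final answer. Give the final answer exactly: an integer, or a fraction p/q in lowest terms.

4320

Stage 1: squarings mod 1753: 501^1=501, 501^2=322, 501^4=257, 501^8=1188, 501^16=179, 501^32=487, 501^64=514, 501^128=1246, 501^256=1111, 501^512=209, 501^1024=1609, 501^2048=1453, 501^4096=597, 501^8192=550, 501^16384=984, 501^32768=600, 501^65536=635, 501^131072=35, 501^262144=1225, 501^524288=57; 501^886141 = 501^1 * 501^4 * 501^8 * 501^16 * 501^32 * 501^64 * 501^256 * 501^1024 * 501^32768 * 501^65536 * 501^262144 * 501^524288 = 1324 (mod 1753); answer 1324
Stage 2: B1 = 1324; m = 8; total draws C(19,3) = 969; favorable C(5,1)*C(14,2) = 455; P = 455/969; answer 455/969
Stage 3: B2 = 455/969; threaded value p + q = 1424; r = 2878; 2878 = 2 * 1439; sigma = (1 + 2) * (1 + 1439) = 3 * 1440 = 4320; answer 4320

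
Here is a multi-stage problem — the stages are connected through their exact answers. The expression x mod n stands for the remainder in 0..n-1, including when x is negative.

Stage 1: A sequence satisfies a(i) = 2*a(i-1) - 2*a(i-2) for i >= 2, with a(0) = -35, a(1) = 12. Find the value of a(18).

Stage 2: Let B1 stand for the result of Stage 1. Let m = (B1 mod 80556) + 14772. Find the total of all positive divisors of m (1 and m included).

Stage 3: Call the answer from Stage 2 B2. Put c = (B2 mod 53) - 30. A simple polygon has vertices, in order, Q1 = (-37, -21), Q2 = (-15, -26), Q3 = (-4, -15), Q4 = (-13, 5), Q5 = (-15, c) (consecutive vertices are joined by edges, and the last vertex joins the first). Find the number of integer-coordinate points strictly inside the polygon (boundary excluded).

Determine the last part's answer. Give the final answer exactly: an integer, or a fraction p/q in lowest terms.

596

Stage 1: a(2) = 2*(12) - 2*(-35) = 94; iterating: a(2)=94, a(3)=164, a(4)=140, a(5)=-48, a(6)=-376, a(7)=-656, a(8)=-560, a(9)=192, a(10)=1504, a(11)=2624, a(12)=2240, a(13)=-768, a(14)=-6016, a(15)=-10496, a(16)=-8960, a(17)=3072, a(18)=24064; answer 24064
Stage 2: B1 = 24064; m = 38836; 38836 = 2^2 * 7 * 19 * 73; sigma = (1 + 2 + 4) * (1 + 7) * (1 + 19) * (1 + 73) = 7 * 8 * 20 * 74 = 82880; answer 82880
Stage 3: B2 = 82880; c = 11; cross terms: (-37*-26 - -15*-21)=647, (-15*-15 - -4*-26)=121, (-4*5 - -13*-15)=-215, (-13*11 - -15*5)=-68, (-15*-21 - -37*11)=722; twice the area = |1207| = 1207; area = 1207/2; boundary points = 1 + 11 + 1 + 2 + 2 = 17; strictly interior points = area - boundary/2 + 1 = 596; answer 596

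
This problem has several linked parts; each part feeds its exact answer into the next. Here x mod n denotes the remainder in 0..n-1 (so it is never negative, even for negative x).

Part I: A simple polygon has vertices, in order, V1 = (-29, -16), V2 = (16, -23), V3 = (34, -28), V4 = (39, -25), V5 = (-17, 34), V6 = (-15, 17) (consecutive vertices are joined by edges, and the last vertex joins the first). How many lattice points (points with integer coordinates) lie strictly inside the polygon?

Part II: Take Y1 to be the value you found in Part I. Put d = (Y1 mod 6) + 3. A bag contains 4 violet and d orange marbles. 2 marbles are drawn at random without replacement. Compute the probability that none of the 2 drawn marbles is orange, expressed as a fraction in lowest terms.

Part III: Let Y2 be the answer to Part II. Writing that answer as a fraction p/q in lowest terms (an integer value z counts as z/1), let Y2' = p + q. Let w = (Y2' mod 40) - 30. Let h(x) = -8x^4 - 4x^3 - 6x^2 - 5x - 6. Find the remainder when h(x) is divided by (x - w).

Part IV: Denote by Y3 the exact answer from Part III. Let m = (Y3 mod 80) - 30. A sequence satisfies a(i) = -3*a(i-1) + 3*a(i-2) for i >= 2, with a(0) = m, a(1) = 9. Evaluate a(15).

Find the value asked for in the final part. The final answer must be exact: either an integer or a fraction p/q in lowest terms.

-1960735167

Part I: cross terms: (-29*-23 - 16*-16)=923, (16*-28 - 34*-23)=334, (34*-25 - 39*-28)=242, (39*34 - -17*-25)=901, (-17*17 - -15*34)=221, (-15*-16 - -29*17)=733; twice the area = |3354| = 3354; area = 1677; boundary points = 1 + 1 + 1 + 1 + 1 + 1 = 6; strictly interior points = area - boundary/2 + 1 = 1675; answer 1675
Part II: Y1 = 1675; d = 4; total draws C(8,2) = 28; favorable C(4,2) = 6; P = 3/14; answer 3/14
Part III: Y2 = 3/14; threaded value p + q = 17; w = -13; remainder = value at the root: -8*(-13)^4 - 4*(-13)^3 - 6*(-13)^2 - 5*(-13)^1 - 6 = (-228488) + (8788) + (-1014) + (65) + (-6) = -220655; answer -220655
Part IV: Y3 = -220655; m = 35; a(2) = -3*(9) + 3*(35) = 78; iterating: a(2)=78, a(3)=-207, a(4)=855, a(5)=-3186, a(6)=12123, a(7)=-45927, a(8)=174150, a(9)=-660231, a(10)=2503143, a(11)=-9490122, a(12)=35979795, a(13)=-136409751, a(14)=517168638, a(15)=-1960735167; answer -1960735167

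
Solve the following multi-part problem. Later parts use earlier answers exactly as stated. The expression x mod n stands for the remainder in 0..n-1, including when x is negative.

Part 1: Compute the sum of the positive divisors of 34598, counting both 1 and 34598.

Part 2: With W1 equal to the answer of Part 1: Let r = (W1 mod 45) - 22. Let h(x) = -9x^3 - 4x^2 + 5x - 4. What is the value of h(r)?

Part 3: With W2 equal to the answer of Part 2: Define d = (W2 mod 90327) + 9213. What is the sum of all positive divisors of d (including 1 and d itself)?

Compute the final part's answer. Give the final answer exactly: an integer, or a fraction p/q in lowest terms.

Part 1: 34598 = 2 * 17299; sigma = (1 + 2) * (1 + 17299) = 3 * 17300 = 51900; answer 51900
Part 2: W1 = 51900; r = -7; -9*(-7)^3 - 4*(-7)^2 + 5*(-7)^1 - 4 = (3087) + (-196) + (-35) + (-4) = 2852; answer 2852
Part 3: W2 = 2852; d = 12065; 12065 = 5 * 19 * 127; sigma = (1 + 5) * (1 + 19) * (1 + 127) = 6 * 20 * 128 = 15360; answer 15360

15360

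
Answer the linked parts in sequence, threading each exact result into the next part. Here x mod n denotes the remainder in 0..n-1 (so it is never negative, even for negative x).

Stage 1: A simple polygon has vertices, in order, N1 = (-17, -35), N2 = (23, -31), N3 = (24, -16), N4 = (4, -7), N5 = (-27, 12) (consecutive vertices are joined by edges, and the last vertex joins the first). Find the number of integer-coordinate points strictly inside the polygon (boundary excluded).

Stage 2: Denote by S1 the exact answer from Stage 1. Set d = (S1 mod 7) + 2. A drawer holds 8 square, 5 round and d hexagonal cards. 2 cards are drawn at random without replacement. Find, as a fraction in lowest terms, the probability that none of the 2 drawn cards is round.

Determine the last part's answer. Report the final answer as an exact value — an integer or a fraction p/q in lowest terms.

11/24

Stage 1: cross terms: (-17*-31 - 23*-35)=1332, (23*-16 - 24*-31)=376, (24*-7 - 4*-16)=-104, (4*12 - -27*-7)=-141, (-27*-35 - -17*12)=1149; twice the area = |2612| = 2612; area = 1306; boundary points = 4 + 1 + 1 + 1 + 1 = 8; strictly interior points = area - boundary/2 + 1 = 1303; answer 1303
Stage 2: S1 = 1303; d = 3; total draws C(16,2) = 120; favorable C(11,2) = 55; P = 11/24; answer 11/24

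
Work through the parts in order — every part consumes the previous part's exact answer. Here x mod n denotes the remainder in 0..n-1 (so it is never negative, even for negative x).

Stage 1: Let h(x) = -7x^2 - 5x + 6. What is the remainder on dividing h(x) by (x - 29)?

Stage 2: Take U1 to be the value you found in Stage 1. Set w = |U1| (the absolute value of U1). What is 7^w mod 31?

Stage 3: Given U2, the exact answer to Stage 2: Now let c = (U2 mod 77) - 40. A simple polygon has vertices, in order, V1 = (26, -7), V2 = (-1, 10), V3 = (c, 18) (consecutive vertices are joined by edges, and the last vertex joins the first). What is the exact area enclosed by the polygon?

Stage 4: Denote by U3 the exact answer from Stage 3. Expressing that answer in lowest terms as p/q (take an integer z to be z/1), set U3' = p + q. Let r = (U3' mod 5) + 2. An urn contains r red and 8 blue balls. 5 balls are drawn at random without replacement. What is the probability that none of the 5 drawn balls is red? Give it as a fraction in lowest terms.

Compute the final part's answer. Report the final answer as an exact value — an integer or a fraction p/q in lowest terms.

Stage 1: remainder = value at the root: -7*(29)^2 - 5*(29)^1 + 6 = (-5887) + (-145) + (6) = -6026; answer -6026
Stage 2: U1 = -6026; w = 6026; squarings mod 31: 7^1=7, 7^2=18, 7^4=14, 7^8=10, 7^16=7, 7^32=18, 7^64=14, 7^128=10, 7^256=7, 7^512=18, 7^1024=14, 7^2048=10, 7^4096=7; 7^6026 = 7^2 * 7^8 * 7^128 * 7^256 * 7^512 * 7^1024 * 7^4096 = 20 (mod 31); answer 20
Stage 3: U2 = 20; c = -20; cross terms: (26*10 - -1*-7)=253, (-1*18 - -20*10)=182, (-20*-7 - 26*18)=-328; twice the area = |107| = 107; area = 107/2; answer 107/2
Stage 4: U3 = 107/2; threaded value p + q = 109; r = 6; total draws C(14,5) = 2002; favorable C(8,5) = 56; P = 4/143; answer 4/143

4/143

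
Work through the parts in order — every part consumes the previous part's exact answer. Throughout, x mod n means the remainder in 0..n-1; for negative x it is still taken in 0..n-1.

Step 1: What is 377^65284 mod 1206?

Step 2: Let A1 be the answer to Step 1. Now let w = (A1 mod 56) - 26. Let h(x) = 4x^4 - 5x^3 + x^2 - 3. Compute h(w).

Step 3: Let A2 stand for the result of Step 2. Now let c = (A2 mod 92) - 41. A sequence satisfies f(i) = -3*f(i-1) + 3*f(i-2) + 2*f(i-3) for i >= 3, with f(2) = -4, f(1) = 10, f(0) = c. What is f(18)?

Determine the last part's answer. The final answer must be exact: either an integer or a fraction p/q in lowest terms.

-12159523166

Step 1: squarings mod 1206: 377^1=377, 377^2=1027, 377^4=685, 377^8=91, 377^16=1045, 377^32=595, 377^64=667, 377^128=1081, 377^256=1153, 377^512=397, 377^1024=829, 377^2048=1027, 377^4096=685, 377^8192=91, 377^16384=1045, 377^32768=595; 377^65284 = 377^4 * 377^256 * 377^512 * 377^1024 * 377^2048 * 377^4096 * 377^8192 * 377^16384 * 377^32768 = 595 (mod 1206); answer 595
Step 2: A1 = 595; w = 9; 4*(9)^4 - 5*(9)^3 + 1*(9)^2 - 3 = (26244) + (-3645) + (81) + (-3) = 22677; answer 22677
Step 3: A2 = 22677; c = 4; f(3) = -3*(-4) + 3*(10) + 2*(4) = 50; iterating: f(3)=50, f(4)=-142, f(5)=568, f(6)=-2030, f(7)=7510, f(8)=-27484, f(9)=100922, f(10)=-370198, f(11)=1358392, f(12)=-4983926, f(13)=18286558, f(14)=-67094668, f(15)=246175826, f(16)=-903238366, f(17)=3314053240, f(18)=-12159523166; answer -12159523166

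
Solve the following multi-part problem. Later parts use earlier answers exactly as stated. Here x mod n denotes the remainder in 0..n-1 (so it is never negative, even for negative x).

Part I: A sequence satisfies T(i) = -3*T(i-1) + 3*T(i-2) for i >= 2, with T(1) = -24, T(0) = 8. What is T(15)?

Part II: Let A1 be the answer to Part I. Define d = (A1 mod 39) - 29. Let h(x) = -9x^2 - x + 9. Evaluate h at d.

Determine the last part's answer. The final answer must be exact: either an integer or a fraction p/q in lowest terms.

Part I: T(2) = -3*(-24) + 3*(8) = 96; iterating: T(2)=96, T(3)=-360, T(4)=1368, T(5)=-5184, T(6)=19656, T(7)=-74520, T(8)=282528, T(9)=-1071144, T(10)=4061016, T(11)=-15396480, T(12)=58372488, T(13)=-221306904, T(14)=839038176, T(15)=-3181035240; answer -3181035240
Part II: A1 = -3181035240; d = 4; -9*(4)^2 - 1*(4)^1 + 9 = (-144) + (-4) + (9) = -139; answer -139

-139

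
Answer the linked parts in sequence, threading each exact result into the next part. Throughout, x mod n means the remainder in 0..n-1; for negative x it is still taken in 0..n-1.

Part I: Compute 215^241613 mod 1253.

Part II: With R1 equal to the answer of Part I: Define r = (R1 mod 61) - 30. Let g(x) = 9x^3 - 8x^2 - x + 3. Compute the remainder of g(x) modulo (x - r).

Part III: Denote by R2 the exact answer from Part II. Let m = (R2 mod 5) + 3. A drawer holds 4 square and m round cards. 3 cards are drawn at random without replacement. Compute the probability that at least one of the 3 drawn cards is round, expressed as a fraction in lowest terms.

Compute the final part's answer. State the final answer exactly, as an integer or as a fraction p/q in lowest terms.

13/14

Part I: squarings mod 1253: 215^1=215, 215^2=1117, 215^4=954, 215^8=438, 215^16=135, 215^32=683, 215^64=373, 215^128=46, 215^256=863, 215^512=487, 215^1024=352, 215^2048=1110, 215^4096=401, 215^8192=417, 215^16384=975, 215^32768=851, 215^65536=1220, 215^131072=1089; 215^241613 = 215^1 * 215^4 * 215^8 * 215^64 * 215^128 * 215^256 * 215^512 * 215^1024 * 215^2048 * 215^8192 * 215^32768 * 215^65536 * 215^131072 = 129 (mod 1253); answer 129
Part II: R1 = 129; r = -23; remainder = value at the root: 9*(-23)^3 - 8*(-23)^2 - 1*(-23)^1 + 3 = (-109503) + (-4232) + (23) + (3) = -113709; answer -113709
Part III: R2 = -113709; m = 4; total draws C(8,3) = 56; complement C(4,3) = 4; favorable 56 - 4 = 52; P = 13/14; answer 13/14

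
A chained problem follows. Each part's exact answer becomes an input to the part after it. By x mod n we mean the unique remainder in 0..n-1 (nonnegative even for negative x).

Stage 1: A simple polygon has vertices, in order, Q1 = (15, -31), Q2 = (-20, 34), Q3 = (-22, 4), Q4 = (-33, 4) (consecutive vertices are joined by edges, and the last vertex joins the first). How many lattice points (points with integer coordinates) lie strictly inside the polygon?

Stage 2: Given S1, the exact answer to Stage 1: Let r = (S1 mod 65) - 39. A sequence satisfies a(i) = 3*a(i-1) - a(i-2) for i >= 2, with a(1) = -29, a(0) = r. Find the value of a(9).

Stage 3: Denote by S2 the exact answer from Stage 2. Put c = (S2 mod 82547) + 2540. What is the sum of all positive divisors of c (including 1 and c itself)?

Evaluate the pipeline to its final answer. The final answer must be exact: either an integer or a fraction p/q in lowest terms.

109440

Stage 1: cross terms: (15*34 - -20*-31)=-110, (-20*4 - -22*34)=668, (-22*4 - -33*4)=44, (-33*-31 - 15*4)=963; twice the area = |1565| = 1565; area = 1565/2; boundary points = 5 + 2 + 11 + 1 = 19; strictly interior points = area - boundary/2 + 1 = 774; answer 774
Stage 2: S1 = 774; r = 20; a(2) = 3*(-29) - 1*(20) = -107; iterating: a(2)=-107, a(3)=-292, a(4)=-769, a(5)=-2015, a(6)=-5276, a(7)=-13813, a(8)=-36163, a(9)=-94676; answer -94676
Stage 3: S2 = -94676; c = 72958; 72958 = 2 * 36479; sigma = (1 + 2) * (1 + 36479) = 3 * 36480 = 109440; answer 109440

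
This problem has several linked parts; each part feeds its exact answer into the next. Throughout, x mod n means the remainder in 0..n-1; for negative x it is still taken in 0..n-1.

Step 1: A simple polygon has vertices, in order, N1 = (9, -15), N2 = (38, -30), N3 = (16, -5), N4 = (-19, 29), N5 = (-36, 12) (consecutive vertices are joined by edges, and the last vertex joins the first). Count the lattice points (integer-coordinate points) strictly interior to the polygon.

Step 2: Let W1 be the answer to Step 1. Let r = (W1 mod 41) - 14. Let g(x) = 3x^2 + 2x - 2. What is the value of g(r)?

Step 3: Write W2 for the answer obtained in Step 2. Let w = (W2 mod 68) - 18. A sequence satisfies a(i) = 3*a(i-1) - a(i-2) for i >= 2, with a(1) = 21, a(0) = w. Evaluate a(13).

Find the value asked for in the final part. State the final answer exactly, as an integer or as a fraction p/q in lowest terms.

Step 1: cross terms: (9*-30 - 38*-15)=300, (38*-5 - 16*-30)=290, (16*29 - -19*-5)=369, (-19*12 - -36*29)=816, (-36*-15 - 9*12)=432; twice the area = |2207| = 2207; area = 2207/2; boundary points = 1 + 1 + 1 + 17 + 9 = 29; strictly interior points = area - boundary/2 + 1 = 1090; answer 1090
Step 2: W1 = 1090; r = 10; 3*(10)^2 + 2*(10)^1 - 2 = (300) + (20) + (-2) = 318; answer 318
Step 3: W2 = 318; w = 28; a(2) = 3*(21) - 1*(28) = 35; iterating: a(2)=35, a(3)=84, a(4)=217, a(5)=567, a(6)=1484, a(7)=3885, a(8)=10171, a(9)=26628, a(10)=69713, a(11)=182511, a(12)=477820, a(13)=1250949; answer 1250949

1250949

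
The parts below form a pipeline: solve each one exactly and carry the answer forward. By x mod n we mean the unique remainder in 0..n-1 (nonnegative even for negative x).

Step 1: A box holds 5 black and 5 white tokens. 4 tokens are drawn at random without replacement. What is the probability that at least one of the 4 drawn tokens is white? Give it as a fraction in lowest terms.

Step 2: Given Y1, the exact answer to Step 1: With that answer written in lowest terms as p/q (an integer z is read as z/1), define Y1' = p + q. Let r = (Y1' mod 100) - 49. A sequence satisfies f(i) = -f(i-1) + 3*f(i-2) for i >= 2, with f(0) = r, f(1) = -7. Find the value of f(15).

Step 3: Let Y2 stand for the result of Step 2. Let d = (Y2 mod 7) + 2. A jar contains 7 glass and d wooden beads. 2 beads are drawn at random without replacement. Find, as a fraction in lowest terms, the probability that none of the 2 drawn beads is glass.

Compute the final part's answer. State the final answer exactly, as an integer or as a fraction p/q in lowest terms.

5/26

Step 1: total draws C(10,4) = 210; complement C(5,4) = 5; favorable 210 - 5 = 205; P = 41/42; answer 41/42
Step 2: Y1 = 41/42; threaded value p + q = 83; r = 34; f(2) = -1*(-7) + 3*(34) = 109; iterating: f(2)=109, f(3)=-130, f(4)=457, f(5)=-847, f(6)=2218, f(7)=-4759, f(8)=11413, f(9)=-25690, f(10)=59929, f(11)=-136999, f(12)=316786, f(13)=-727783, f(14)=1678141, f(15)=-3861490; answer -3861490
Step 3: Y2 = -3861490; d = 6; total draws C(13,2) = 78; favorable C(6,2) = 15; P = 5/26; answer 5/26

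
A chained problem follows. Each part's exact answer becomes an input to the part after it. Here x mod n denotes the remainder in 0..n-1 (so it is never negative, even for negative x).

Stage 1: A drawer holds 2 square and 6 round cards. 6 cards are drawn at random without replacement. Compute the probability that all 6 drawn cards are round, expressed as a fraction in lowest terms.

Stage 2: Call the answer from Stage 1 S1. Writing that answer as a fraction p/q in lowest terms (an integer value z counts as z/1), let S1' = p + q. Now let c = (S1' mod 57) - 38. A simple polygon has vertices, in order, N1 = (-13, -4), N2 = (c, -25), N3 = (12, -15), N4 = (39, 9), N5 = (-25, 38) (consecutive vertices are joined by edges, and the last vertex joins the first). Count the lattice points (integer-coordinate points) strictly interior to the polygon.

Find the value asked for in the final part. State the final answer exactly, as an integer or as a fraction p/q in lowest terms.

Stage 1: total draws C(8,6) = 28; favorable C(6,6) = 1; P = 1/28; answer 1/28
Stage 2: S1 = 1/28; threaded value p + q = 29; c = -9; cross terms: (-13*-25 - -9*-4)=289, (-9*-15 - 12*-25)=435, (12*9 - 39*-15)=693, (39*38 - -25*9)=1707, (-25*-4 - -13*38)=594; twice the area = |3718| = 3718; area = 1859; boundary points = 1 + 1 + 3 + 1 + 6 = 12; strictly interior points = area - boundary/2 + 1 = 1854; answer 1854

1854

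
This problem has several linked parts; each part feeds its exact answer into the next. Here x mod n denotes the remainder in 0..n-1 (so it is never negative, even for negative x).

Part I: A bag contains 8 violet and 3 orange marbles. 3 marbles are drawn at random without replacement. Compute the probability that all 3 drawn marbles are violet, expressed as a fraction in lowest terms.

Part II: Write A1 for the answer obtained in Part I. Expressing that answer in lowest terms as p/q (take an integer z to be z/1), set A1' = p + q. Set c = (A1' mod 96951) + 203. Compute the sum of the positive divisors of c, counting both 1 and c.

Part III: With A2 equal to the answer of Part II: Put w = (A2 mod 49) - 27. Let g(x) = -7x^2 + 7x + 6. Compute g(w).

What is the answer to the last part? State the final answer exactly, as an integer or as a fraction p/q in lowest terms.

-8

Part I: total draws C(11,3) = 165; favorable C(8,3) = 56; P = 56/165; answer 56/165
Part II: A1 = 56/165; threaded value p + q = 221; c = 424; 424 = 2^3 * 53; sigma = (1 + 2 + 4 + 8) * (1 + 53) = 15 * 54 = 810; answer 810
Part III: A2 = 810; w = -1; -7*(-1)^2 + 7*(-1)^1 + 6 = (-7) + (-7) + (6) = -8; answer -8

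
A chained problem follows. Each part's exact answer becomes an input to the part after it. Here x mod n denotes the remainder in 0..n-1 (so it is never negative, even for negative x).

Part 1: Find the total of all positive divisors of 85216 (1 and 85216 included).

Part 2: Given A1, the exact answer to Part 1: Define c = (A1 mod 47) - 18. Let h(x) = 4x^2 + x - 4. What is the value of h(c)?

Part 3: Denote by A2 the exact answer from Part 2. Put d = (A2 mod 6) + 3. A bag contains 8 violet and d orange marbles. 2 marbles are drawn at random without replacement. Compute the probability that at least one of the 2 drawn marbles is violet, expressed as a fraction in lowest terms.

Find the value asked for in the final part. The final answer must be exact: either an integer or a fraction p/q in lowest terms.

34/39

Part 1: 85216 = 2^5 * 2663; sigma = (1 + 2 + 4 + 8 + 16 + 32) * (1 + 2663) = 63 * 2664 = 167832; answer 167832
Part 2: A1 = 167832; c = 24; 4*(24)^2 + 1*(24)^1 - 4 = (2304) + (24) + (-4) = 2324; answer 2324
Part 3: A2 = 2324; d = 5; total draws C(13,2) = 78; complement C(5,2) = 10; favorable 78 - 10 = 68; P = 34/39; answer 34/39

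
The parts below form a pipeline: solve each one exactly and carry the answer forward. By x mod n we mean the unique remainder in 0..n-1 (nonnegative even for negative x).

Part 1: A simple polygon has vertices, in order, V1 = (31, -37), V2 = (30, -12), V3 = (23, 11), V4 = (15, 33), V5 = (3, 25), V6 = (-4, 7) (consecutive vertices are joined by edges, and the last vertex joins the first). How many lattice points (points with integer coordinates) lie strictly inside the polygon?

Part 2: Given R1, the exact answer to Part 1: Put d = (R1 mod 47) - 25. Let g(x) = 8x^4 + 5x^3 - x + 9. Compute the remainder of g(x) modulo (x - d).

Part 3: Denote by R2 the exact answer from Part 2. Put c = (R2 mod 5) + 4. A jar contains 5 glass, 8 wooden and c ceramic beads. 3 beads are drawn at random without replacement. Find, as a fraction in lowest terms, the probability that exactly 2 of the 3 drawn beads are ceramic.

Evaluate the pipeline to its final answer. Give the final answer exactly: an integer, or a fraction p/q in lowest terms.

Part 1: cross terms: (31*-12 - 30*-37)=738, (30*11 - 23*-12)=606, (23*33 - 15*11)=594, (15*25 - 3*33)=276, (3*7 - -4*25)=121, (-4*-37 - 31*7)=-69; twice the area = |2266| = 2266; area = 1133; boundary points = 1 + 1 + 2 + 4 + 1 + 1 = 10; strictly interior points = area - boundary/2 + 1 = 1129; answer 1129
Part 2: R1 = 1129; d = -24; remainder = value at the root: 8*(-24)^4 + 5*(-24)^3 - 1*(-24)^1 + 9 = (2654208) + (-69120) + (24) + (9) = 2585121; answer 2585121
Part 3: R2 = 2585121; c = 5; total draws C(18,3) = 816; favorable C(5,2)*C(13,1) = 130; P = 65/408; answer 65/408

65/408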